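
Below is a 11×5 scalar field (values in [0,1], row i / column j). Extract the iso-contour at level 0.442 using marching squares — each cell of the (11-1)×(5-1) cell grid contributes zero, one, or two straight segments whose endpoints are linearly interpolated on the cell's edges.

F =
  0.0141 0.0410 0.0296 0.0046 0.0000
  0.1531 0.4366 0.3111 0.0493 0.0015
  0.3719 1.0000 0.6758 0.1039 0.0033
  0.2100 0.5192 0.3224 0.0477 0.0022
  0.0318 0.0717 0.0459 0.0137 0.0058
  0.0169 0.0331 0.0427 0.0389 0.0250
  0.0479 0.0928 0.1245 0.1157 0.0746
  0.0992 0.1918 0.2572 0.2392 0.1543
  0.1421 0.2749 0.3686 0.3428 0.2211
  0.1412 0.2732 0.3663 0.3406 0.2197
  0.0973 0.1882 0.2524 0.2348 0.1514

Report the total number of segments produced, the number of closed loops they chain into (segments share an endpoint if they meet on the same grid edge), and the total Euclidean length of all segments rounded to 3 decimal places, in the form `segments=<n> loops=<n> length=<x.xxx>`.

cell (1,0): code 0100 → (1.010,1.000)–(2.000,0.112)
cell (1,1): code 1100 → (1.359,2.000)–(1.010,1.000)
cell (1,2): code 1000 → (2.000,2.409)–(1.359,2.000)
cell (2,0): code 0110 → (2.000,0.112)–(3.000,0.750)
cell (2,1): code 1011 → (3.000,1.392)–(2.662,2.000)
cell (2,2): code 0001 → (2.662,2.000)–(2.000,2.409)
cell (3,0): code 0010 → (3.000,0.750)–(3.173,1.000)
cell (3,1): code 0001 → (3.173,1.000)–(3.000,1.392)
total: 8 segments, chained into 1 closed loop(s), length Σ = 6.541954

segments=8 loops=1 length=6.542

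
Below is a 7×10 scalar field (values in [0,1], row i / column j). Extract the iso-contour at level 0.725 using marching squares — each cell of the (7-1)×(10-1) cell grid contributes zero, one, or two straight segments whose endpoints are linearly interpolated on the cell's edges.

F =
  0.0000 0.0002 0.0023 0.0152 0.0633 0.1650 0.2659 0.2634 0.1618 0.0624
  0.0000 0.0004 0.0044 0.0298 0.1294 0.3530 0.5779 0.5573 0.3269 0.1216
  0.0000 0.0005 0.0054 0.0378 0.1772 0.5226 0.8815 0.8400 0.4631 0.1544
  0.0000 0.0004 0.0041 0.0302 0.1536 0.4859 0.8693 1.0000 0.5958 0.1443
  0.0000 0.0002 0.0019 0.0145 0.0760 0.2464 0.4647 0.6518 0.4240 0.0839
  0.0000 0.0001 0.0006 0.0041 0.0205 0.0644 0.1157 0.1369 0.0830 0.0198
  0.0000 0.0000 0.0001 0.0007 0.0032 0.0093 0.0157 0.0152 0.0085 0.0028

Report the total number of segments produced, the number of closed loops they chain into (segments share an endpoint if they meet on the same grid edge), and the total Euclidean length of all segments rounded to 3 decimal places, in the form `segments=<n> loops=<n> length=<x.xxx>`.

segments=8 loops=1 length=6.910

cell (1,5): code 0100 → (1.485,6.000)–(2.000,5.564)
cell (1,6): code 1100 → (1.593,7.000)–(1.485,6.000)
cell (1,7): code 1000 → (2.000,7.305)–(1.593,7.000)
cell (2,5): code 0110 → (2.000,5.564)–(3.000,5.624)
cell (2,7): code 1001 → (3.000,7.680)–(2.000,7.305)
cell (3,5): code 0010 → (3.000,5.624)–(3.357,6.000)
cell (3,6): code 0011 → (3.357,6.000)–(3.790,7.000)
cell (3,7): code 0001 → (3.790,7.000)–(3.000,7.680)
total: 8 segments, chained into 1 closed loop(s), length Σ = 6.910131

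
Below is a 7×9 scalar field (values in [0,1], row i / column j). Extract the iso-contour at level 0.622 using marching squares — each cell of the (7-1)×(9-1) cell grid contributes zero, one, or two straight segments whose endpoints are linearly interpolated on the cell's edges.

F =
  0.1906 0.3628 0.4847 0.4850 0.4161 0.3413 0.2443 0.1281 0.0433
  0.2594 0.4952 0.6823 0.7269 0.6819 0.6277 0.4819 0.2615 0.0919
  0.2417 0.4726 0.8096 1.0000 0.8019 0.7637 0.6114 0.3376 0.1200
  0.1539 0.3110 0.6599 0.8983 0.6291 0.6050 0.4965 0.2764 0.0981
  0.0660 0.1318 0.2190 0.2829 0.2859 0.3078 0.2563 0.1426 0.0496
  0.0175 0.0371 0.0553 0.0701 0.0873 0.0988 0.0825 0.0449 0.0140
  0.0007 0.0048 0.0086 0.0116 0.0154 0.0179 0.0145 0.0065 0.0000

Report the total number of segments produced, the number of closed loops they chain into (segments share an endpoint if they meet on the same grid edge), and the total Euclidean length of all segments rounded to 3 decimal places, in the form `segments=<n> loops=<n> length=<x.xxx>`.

cell (0,1): code 0100 → (0.695,2.000)–(1.000,1.678)
cell (0,2): code 1100 → (0.566,3.000)–(0.695,2.000)
cell (0,3): code 1100 → (0.775,4.000)–(0.566,3.000)
cell (0,4): code 1100 → (0.980,5.000)–(0.775,4.000)
cell (0,5): code 1000 → (1.000,5.039)–(0.980,5.000)
cell (1,1): code 0110 → (1.000,1.678)–(2.000,1.443)
cell (1,5): code 1001 → (2.000,5.930)–(1.000,5.039)
cell (2,1): code 0110 → (2.000,1.443)–(3.000,1.891)
cell (2,4): code 1011 → (3.000,4.295)–(2.893,5.000)
cell (2,5): code 0001 → (2.893,5.000)–(2.000,5.930)
cell (3,1): code 0010 → (3.000,1.891)–(3.086,2.000)
cell (3,2): code 0011 → (3.086,2.000)–(3.449,3.000)
cell (3,3): code 0011 → (3.449,3.000)–(3.021,4.000)
cell (3,4): code 0001 → (3.021,4.000)–(3.000,4.295)
total: 14 segments, chained into 1 closed loop(s), length Σ = 11.589302

segments=14 loops=1 length=11.589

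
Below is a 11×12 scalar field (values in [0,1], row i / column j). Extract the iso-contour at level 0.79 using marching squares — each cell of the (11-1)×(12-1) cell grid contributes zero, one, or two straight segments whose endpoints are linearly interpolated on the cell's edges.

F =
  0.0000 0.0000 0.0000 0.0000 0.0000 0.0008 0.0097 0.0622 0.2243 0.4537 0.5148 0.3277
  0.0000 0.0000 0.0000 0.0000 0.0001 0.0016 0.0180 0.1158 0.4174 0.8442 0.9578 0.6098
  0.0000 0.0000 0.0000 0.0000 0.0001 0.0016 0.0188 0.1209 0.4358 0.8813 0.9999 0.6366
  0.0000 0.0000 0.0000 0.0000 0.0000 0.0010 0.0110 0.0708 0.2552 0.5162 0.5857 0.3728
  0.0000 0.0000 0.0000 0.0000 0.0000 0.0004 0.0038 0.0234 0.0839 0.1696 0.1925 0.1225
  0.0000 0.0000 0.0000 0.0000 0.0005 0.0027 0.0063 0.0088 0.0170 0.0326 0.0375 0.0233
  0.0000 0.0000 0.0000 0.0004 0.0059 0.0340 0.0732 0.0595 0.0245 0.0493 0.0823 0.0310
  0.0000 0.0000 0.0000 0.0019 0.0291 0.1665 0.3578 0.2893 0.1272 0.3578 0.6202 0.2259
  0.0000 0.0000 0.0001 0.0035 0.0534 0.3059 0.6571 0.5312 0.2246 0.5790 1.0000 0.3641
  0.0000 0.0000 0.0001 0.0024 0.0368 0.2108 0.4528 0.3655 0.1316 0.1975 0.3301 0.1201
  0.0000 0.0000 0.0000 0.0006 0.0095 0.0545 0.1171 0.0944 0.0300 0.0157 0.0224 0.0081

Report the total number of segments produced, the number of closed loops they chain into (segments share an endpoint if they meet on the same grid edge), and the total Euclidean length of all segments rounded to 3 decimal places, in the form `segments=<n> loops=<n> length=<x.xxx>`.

cell (0,8): code 0100 → (0.861,9.000)–(1.000,8.873)
cell (0,9): code 1100 → (0.621,10.000)–(0.861,9.000)
cell (0,10): code 1000 → (1.000,10.482)–(0.621,10.000)
cell (1,8): code 0110 → (1.000,8.873)–(2.000,8.795)
cell (1,10): code 1001 → (2.000,10.578)–(1.000,10.482)
cell (2,8): code 0010 → (2.000,8.795)–(2.250,9.000)
cell (2,9): code 0011 → (2.250,9.000)–(2.507,10.000)
cell (2,10): code 0001 → (2.507,10.000)–(2.000,10.578)
cell (7,9): code 0100 → (7.447,10.000)–(8.000,9.501)
cell (7,10): code 1000 → (8.000,10.330)–(7.447,10.000)
cell (8,9): code 0010 → (8.000,9.501)–(8.313,10.000)
cell (8,10): code 0001 → (8.313,10.000)–(8.000,10.330)
total: 12 segments, chained into 2 closed loop(s), length Σ = 8.394707

segments=12 loops=2 length=8.395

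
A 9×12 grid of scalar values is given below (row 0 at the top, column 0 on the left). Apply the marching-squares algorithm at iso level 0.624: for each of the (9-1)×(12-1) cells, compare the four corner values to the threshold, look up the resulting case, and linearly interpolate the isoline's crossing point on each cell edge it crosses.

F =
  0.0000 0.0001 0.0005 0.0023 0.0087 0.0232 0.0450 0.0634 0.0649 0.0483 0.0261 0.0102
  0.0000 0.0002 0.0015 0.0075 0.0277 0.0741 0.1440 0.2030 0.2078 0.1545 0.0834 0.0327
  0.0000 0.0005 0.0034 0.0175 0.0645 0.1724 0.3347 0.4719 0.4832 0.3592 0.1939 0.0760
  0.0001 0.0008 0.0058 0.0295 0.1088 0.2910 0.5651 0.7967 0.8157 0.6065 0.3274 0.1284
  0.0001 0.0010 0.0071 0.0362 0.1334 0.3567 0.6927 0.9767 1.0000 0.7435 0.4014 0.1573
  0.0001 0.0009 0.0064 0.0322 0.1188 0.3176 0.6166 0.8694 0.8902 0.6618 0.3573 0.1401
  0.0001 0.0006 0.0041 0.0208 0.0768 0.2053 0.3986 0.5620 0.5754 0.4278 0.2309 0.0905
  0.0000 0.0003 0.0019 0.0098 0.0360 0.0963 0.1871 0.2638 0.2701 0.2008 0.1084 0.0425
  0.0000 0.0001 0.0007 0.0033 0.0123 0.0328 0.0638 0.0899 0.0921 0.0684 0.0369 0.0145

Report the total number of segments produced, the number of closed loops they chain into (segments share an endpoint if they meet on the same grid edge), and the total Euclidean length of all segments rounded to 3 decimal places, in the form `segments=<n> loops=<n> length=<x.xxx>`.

segments=14 loops=1 length=10.920

cell (2,6): code 0100 → (2.468,7.000)–(3.000,6.254)
cell (2,7): code 1100 → (2.423,8.000)–(2.468,7.000)
cell (2,8): code 1000 → (3.000,8.916)–(2.423,8.000)
cell (3,5): code 0100 → (3.462,6.000)–(4.000,5.796)
cell (3,6): code 1110 → (3.000,6.254)–(3.462,6.000)
cell (3,8): code 1101 → (3.128,9.000)–(3.000,8.916)
cell (3,9): code 1000 → (4.000,9.349)–(3.128,9.000)
cell (4,5): code 0010 → (4.000,5.796)–(4.903,6.000)
cell (4,6): code 0111 → (4.903,6.000)–(5.000,6.029)
cell (4,9): code 1001 → (5.000,9.124)–(4.000,9.349)
cell (5,6): code 0010 → (5.000,6.029)–(5.798,7.000)
cell (5,7): code 0011 → (5.798,7.000)–(5.846,8.000)
cell (5,8): code 0011 → (5.846,8.000)–(5.162,9.000)
cell (5,9): code 0001 → (5.162,9.000)–(5.000,9.124)
total: 14 segments, chained into 1 closed loop(s), length Σ = 10.920191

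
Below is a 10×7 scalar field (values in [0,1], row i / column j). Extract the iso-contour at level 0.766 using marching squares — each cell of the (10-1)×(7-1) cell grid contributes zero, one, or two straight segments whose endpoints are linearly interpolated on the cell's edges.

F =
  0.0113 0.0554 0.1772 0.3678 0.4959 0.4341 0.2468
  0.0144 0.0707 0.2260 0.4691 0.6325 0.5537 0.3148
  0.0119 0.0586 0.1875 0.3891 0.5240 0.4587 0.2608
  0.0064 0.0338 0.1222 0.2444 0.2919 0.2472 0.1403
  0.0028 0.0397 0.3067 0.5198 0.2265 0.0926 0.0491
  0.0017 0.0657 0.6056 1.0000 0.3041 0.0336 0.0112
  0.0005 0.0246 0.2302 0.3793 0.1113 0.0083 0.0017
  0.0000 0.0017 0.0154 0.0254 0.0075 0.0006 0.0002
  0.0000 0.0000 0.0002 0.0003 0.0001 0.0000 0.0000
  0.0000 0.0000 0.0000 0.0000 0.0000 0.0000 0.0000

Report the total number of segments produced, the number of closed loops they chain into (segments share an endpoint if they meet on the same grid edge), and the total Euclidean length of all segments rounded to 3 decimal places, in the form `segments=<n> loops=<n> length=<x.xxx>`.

cell (4,2): code 0100 → (4.513,3.000)–(5.000,2.407)
cell (4,3): code 1000 → (5.000,3.336)–(4.513,3.000)
cell (5,2): code 0010 → (5.000,2.407)–(5.377,3.000)
cell (5,3): code 0001 → (5.377,3.000)–(5.000,3.336)
total: 4 segments, chained into 1 closed loop(s), length Σ = 2.567936

segments=4 loops=1 length=2.568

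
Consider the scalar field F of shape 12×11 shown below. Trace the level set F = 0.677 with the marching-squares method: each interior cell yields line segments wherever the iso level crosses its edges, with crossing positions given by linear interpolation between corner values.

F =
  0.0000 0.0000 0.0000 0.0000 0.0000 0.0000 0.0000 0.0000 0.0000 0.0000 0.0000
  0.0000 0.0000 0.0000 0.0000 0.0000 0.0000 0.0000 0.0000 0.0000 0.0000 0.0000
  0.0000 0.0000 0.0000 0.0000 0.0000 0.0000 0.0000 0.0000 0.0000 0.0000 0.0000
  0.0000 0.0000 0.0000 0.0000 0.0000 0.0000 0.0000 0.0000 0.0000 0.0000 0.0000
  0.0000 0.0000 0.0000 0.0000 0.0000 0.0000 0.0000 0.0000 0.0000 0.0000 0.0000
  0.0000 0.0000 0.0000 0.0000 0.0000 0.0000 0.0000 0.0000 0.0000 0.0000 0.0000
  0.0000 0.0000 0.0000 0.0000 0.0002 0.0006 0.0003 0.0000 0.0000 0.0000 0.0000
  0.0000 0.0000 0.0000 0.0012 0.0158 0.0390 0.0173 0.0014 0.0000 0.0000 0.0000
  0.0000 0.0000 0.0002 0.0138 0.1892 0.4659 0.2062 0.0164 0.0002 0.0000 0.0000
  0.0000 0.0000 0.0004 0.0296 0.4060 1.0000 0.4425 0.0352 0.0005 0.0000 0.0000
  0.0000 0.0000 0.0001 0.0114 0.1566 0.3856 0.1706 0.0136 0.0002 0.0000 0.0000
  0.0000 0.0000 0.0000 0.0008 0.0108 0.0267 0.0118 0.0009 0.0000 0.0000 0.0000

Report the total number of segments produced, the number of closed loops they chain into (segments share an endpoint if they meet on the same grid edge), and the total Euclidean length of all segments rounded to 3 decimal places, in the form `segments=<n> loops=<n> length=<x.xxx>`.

cell (8,4): code 0100 → (8.395,5.000)–(9.000,4.456)
cell (8,5): code 1000 → (9.000,5.579)–(8.395,5.000)
cell (9,4): code 0010 → (9.000,4.456)–(9.526,5.000)
cell (9,5): code 0001 → (9.526,5.000)–(9.000,5.579)
total: 4 segments, chained into 1 closed loop(s), length Σ = 3.189458

segments=4 loops=1 length=3.189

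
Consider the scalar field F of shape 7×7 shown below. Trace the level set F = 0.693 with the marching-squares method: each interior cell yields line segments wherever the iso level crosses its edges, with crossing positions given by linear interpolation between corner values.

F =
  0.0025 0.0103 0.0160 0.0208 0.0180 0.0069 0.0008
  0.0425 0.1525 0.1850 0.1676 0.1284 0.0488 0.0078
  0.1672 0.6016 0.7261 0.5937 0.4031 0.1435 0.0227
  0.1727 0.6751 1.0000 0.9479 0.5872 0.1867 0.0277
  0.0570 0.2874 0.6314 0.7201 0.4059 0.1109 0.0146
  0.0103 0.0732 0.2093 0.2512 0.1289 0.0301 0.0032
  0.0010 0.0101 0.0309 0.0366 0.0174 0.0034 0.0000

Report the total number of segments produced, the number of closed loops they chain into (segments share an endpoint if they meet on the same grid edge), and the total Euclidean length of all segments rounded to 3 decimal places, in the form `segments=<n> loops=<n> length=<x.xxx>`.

cell (1,1): code 0100 → (1.939,2.000)–(2.000,1.734)
cell (1,2): code 1000 → (2.000,2.250)–(1.939,2.000)
cell (2,1): code 0110 → (2.000,1.734)–(3.000,1.055)
cell (2,2): code 1101 → (2.280,3.000)–(2.000,2.250)
cell (2,3): code 1000 → (3.000,3.707)–(2.280,3.000)
cell (3,1): code 0010 → (3.000,1.055)–(3.833,2.000)
cell (3,2): code 0111 → (3.833,2.000)–(4.000,2.694)
cell (3,3): code 1001 → (4.000,3.086)–(3.000,3.707)
cell (4,2): code 0010 → (4.000,2.694)–(4.058,3.000)
cell (4,3): code 0001 → (4.058,3.000)–(4.000,3.086)
total: 10 segments, chained into 1 closed loop(s), length Σ = 7.113718

segments=10 loops=1 length=7.114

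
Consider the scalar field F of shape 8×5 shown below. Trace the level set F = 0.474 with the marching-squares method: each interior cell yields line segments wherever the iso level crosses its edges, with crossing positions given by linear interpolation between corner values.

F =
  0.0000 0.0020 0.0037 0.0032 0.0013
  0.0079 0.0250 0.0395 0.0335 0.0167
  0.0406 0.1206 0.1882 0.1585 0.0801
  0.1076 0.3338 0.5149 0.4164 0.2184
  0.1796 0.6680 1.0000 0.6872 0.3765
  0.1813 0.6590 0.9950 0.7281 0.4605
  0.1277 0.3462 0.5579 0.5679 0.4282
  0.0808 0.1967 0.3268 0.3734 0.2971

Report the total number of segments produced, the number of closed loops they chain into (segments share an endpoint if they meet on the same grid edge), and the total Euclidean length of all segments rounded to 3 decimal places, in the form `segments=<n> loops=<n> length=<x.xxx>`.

segments=14 loops=1 length=10.822

cell (2,1): code 0100 → (2.875,2.000)–(3.000,1.774)
cell (2,2): code 1000 → (3.000,2.415)–(2.875,2.000)
cell (3,0): code 0100 → (3.420,1.000)–(4.000,0.603)
cell (3,1): code 1110 → (3.000,1.774)–(3.420,1.000)
cell (3,2): code 1101 → (3.213,3.000)–(3.000,2.415)
cell (3,3): code 1000 → (4.000,3.686)–(3.213,3.000)
cell (4,0): code 0110 → (4.000,0.603)–(5.000,0.613)
cell (4,3): code 1001 → (5.000,3.950)–(4.000,3.686)
cell (5,0): code 0010 → (5.000,0.613)–(5.591,1.000)
cell (5,1): code 0111 → (5.591,1.000)–(6.000,1.604)
cell (5,3): code 1001 → (6.000,3.672)–(5.000,3.950)
cell (6,1): code 0010 → (6.000,1.604)–(6.363,2.000)
cell (6,2): code 0011 → (6.363,2.000)–(6.483,3.000)
cell (6,3): code 0001 → (6.483,3.000)–(6.000,3.672)
total: 14 segments, chained into 1 closed loop(s), length Σ = 10.822402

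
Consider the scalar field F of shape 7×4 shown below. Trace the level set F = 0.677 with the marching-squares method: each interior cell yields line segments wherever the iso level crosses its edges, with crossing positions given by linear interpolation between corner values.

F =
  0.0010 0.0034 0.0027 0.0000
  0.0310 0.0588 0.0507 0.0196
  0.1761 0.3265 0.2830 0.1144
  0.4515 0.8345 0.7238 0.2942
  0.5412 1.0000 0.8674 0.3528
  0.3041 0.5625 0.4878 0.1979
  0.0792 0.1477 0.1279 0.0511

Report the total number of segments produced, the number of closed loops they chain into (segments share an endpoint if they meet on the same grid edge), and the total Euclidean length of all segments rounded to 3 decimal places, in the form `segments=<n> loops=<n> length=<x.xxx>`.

cell (2,0): code 0100 → (2.690,1.000)–(3.000,0.589)
cell (2,1): code 1100 → (2.894,2.000)–(2.690,1.000)
cell (2,2): code 1000 → (3.000,2.109)–(2.894,2.000)
cell (3,0): code 0110 → (3.000,0.589)–(4.000,0.296)
cell (3,2): code 1001 → (4.000,2.370)–(3.000,2.109)
cell (4,0): code 0010 → (4.000,0.296)–(4.738,1.000)
cell (4,1): code 0011 → (4.738,1.000)–(4.502,2.000)
cell (4,2): code 0001 → (4.502,2.000)–(4.000,2.370)
total: 8 segments, chained into 1 closed loop(s), length Σ = 6.434248

segments=8 loops=1 length=6.434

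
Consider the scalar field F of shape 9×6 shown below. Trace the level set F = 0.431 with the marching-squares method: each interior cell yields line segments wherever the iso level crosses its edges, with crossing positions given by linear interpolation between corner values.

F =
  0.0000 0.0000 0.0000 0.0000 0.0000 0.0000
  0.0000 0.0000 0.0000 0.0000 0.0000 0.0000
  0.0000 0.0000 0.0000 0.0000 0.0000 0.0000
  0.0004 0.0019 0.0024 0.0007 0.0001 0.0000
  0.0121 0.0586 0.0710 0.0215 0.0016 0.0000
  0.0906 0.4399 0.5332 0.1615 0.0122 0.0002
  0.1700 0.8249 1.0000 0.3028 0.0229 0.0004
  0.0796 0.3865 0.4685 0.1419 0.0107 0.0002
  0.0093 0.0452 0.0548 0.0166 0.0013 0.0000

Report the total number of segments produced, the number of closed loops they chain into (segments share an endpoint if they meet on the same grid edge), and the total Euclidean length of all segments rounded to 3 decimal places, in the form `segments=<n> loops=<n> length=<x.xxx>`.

cell (4,0): code 0100 → (4.977,1.000)–(5.000,0.975)
cell (4,1): code 1100 → (4.779,2.000)–(4.977,1.000)
cell (4,2): code 1000 → (5.000,2.275)–(4.779,2.000)
cell (5,0): code 0110 → (5.000,0.975)–(6.000,0.399)
cell (5,2): code 1001 → (6.000,2.816)–(5.000,2.275)
cell (6,0): code 0010 → (6.000,0.399)–(6.898,1.000)
cell (6,1): code 0111 → (6.898,1.000)–(7.000,1.543)
cell (6,2): code 1001 → (7.000,2.115)–(6.000,2.816)
cell (7,1): code 0010 → (7.000,1.543)–(7.091,2.000)
cell (7,2): code 0001 → (7.091,2.000)–(7.000,2.115)
total: 10 segments, chained into 1 closed loop(s), length Σ = 7.165045

segments=10 loops=1 length=7.165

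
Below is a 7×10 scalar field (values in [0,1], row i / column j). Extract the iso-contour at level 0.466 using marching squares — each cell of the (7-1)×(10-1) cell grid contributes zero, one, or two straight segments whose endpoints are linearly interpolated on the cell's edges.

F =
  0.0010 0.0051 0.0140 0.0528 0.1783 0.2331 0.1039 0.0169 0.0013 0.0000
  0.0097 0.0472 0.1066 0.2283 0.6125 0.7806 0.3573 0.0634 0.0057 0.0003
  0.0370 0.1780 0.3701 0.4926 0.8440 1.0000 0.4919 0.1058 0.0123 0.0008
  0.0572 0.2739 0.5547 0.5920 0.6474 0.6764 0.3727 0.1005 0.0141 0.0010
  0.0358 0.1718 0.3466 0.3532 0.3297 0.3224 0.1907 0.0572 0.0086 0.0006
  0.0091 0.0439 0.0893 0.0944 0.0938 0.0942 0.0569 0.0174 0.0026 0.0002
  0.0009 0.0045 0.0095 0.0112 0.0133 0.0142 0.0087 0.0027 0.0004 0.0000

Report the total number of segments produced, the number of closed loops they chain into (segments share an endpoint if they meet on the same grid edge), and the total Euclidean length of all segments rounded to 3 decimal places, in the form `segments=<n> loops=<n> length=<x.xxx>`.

segments=16 loops=1 length=11.891

cell (0,3): code 0100 → (0.663,4.000)–(1.000,3.619)
cell (0,4): code 1100 → (0.425,5.000)–(0.663,4.000)
cell (0,5): code 1000 → (1.000,5.743)–(0.425,5.000)
cell (1,2): code 0100 → (1.899,3.000)–(2.000,2.783)
cell (1,3): code 1110 → (1.000,3.619)–(1.899,3.000)
cell (1,5): code 1101 → (1.808,6.000)–(1.000,5.743)
cell (1,6): code 1000 → (2.000,6.067)–(1.808,6.000)
cell (2,1): code 0100 → (2.520,2.000)–(3.000,1.684)
cell (2,2): code 1110 → (2.000,2.783)–(2.520,2.000)
cell (2,5): code 1011 → (3.000,5.693)–(2.217,6.000)
cell (2,6): code 0001 → (2.217,6.000)–(2.000,6.067)
cell (3,1): code 0010 → (3.000,1.684)–(3.426,2.000)
cell (3,2): code 0011 → (3.426,2.000)–(3.528,3.000)
cell (3,3): code 0011 → (3.528,3.000)–(3.571,4.000)
cell (3,4): code 0011 → (3.571,4.000)–(3.594,5.000)
cell (3,5): code 0001 → (3.594,5.000)–(3.000,5.693)
total: 16 segments, chained into 1 closed loop(s), length Σ = 11.890984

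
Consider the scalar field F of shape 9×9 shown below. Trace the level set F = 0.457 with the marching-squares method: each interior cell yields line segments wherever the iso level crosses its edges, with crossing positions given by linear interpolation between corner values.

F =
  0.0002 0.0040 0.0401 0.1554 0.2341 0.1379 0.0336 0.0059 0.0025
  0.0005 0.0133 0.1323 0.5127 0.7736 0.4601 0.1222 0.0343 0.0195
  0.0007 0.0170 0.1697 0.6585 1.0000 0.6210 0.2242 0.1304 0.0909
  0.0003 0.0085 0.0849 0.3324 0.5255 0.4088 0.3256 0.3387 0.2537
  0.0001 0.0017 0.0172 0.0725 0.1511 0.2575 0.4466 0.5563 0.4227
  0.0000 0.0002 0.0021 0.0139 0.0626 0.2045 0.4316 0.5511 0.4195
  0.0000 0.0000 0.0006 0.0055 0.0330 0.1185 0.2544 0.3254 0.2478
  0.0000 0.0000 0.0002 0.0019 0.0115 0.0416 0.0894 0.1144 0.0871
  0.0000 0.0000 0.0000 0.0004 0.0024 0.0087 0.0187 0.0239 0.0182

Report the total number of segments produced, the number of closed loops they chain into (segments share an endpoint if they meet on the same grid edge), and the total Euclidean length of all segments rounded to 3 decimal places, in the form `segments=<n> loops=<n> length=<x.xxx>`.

segments=18 loops=2 length=14.050

cell (0,2): code 0100 → (0.844,3.000)–(1.000,2.854)
cell (0,3): code 1100 → (0.413,4.000)–(0.844,3.000)
cell (0,4): code 1100 → (0.990,5.000)–(0.413,4.000)
cell (0,5): code 1000 → (1.000,5.009)–(0.990,5.000)
cell (1,2): code 0110 → (1.000,2.854)–(2.000,2.588)
cell (1,5): code 1001 → (2.000,5.413)–(1.000,5.009)
cell (2,2): code 0010 → (2.000,2.588)–(2.618,3.000)
cell (2,3): code 0111 → (2.618,3.000)–(3.000,3.645)
cell (2,4): code 1011 → (3.000,4.587)–(2.773,5.000)
cell (2,5): code 0001 → (2.773,5.000)–(2.000,5.413)
cell (3,3): code 0010 → (3.000,3.645)–(3.183,4.000)
cell (3,4): code 0001 → (3.183,4.000)–(3.000,4.587)
cell (3,6): code 0100 → (3.544,7.000)–(4.000,6.095)
cell (3,7): code 1000 → (4.000,7.743)–(3.544,7.000)
cell (4,6): code 0110 → (4.000,6.095)–(5.000,6.213)
cell (4,7): code 1001 → (5.000,7.715)–(4.000,7.743)
cell (5,6): code 0010 → (5.000,6.213)–(5.417,7.000)
cell (5,7): code 0001 → (5.417,7.000)–(5.000,7.715)
total: 18 segments, chained into 2 closed loop(s), length Σ = 14.050402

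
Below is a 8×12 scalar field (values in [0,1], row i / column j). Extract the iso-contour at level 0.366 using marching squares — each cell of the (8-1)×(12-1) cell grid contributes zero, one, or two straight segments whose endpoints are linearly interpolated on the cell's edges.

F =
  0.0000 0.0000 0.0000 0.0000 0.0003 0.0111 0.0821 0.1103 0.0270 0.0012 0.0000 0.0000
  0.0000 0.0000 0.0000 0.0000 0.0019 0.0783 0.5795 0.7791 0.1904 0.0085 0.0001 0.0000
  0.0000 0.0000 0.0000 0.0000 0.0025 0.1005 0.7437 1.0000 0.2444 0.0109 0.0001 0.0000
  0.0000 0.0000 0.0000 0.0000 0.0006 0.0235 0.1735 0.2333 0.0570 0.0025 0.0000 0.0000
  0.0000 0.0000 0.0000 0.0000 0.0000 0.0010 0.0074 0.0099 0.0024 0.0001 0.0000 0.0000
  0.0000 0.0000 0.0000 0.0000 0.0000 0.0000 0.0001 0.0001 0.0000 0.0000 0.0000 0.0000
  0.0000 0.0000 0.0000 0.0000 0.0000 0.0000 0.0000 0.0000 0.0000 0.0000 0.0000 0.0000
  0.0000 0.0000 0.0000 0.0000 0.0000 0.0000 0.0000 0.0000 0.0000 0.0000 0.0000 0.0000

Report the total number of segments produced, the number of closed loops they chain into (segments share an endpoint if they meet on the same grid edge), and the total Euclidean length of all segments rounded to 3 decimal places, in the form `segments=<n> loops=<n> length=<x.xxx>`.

segments=8 loops=1 length=7.656

cell (0,5): code 0100 → (0.571,6.000)–(1.000,5.574)
cell (0,6): code 1100 → (0.382,7.000)–(0.571,6.000)
cell (0,7): code 1000 → (1.000,7.702)–(0.382,7.000)
cell (1,5): code 0110 → (1.000,5.574)–(2.000,5.413)
cell (1,7): code 1001 → (2.000,7.839)–(1.000,7.702)
cell (2,5): code 0010 → (2.000,5.413)–(2.662,6.000)
cell (2,6): code 0011 → (2.662,6.000)–(2.827,7.000)
cell (2,7): code 0001 → (2.827,7.000)–(2.000,7.839)
total: 8 segments, chained into 1 closed loop(s), length Σ = 7.656192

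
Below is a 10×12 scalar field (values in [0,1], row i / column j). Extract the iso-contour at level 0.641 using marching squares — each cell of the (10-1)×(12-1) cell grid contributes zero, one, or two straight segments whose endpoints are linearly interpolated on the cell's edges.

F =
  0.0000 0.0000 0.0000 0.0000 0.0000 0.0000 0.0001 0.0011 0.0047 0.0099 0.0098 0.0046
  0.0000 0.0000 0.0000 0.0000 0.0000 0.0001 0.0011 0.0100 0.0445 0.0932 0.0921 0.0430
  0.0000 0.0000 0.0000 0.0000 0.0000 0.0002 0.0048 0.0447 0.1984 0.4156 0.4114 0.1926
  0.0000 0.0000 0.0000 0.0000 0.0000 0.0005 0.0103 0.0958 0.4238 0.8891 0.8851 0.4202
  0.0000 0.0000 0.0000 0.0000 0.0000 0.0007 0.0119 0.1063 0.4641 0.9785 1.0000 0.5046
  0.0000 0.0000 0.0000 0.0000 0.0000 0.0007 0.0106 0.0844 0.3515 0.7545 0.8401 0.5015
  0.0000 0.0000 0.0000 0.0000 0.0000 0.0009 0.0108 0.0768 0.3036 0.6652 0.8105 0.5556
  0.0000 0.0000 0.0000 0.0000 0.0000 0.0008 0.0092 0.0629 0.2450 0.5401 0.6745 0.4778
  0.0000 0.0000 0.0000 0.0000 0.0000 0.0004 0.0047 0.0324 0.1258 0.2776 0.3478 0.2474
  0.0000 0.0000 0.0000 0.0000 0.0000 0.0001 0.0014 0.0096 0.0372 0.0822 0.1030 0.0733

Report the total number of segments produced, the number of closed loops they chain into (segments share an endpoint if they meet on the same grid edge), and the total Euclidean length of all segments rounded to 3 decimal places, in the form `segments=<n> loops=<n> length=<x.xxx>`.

cell (2,8): code 0100 → (2.476,9.000)–(3.000,8.467)
cell (2,9): code 1100 → (2.485,10.000)–(2.476,9.000)
cell (2,10): code 1000 → (3.000,10.525)–(2.485,10.000)
cell (3,8): code 0110 → (3.000,8.467)–(4.000,8.344)
cell (3,10): code 1001 → (4.000,10.725)–(3.000,10.525)
cell (4,8): code 0110 → (4.000,8.344)–(5.000,8.718)
cell (4,10): code 1001 → (5.000,10.588)–(4.000,10.725)
cell (5,8): code 0110 → (5.000,8.718)–(6.000,8.933)
cell (5,10): code 1001 → (6.000,10.665)–(5.000,10.588)
cell (6,8): code 0010 → (6.000,8.933)–(6.193,9.000)
cell (6,9): code 0111 → (6.193,9.000)–(7.000,9.751)
cell (6,10): code 1001 → (7.000,10.170)–(6.000,10.665)
cell (7,9): code 0010 → (7.000,9.751)–(7.103,10.000)
cell (7,10): code 0001 → (7.103,10.000)–(7.000,10.170)
total: 14 segments, chained into 1 closed loop(s), length Σ = 11.503942

segments=14 loops=1 length=11.504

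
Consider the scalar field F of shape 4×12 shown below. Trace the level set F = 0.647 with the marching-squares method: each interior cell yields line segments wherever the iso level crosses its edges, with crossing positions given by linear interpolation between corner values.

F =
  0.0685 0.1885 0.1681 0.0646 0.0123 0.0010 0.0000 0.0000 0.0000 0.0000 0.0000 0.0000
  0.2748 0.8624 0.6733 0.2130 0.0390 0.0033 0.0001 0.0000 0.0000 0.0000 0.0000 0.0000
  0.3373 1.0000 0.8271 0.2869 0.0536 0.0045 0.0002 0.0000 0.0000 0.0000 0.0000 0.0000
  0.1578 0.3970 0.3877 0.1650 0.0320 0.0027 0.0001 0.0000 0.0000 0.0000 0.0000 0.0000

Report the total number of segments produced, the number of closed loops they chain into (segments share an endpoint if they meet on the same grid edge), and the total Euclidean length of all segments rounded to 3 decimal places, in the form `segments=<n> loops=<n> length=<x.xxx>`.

cell (0,0): code 0100 → (0.680,1.000)–(1.000,0.633)
cell (0,1): code 1100 → (0.948,2.000)–(0.680,1.000)
cell (0,2): code 1000 → (1.000,2.057)–(0.948,2.000)
cell (1,0): code 0110 → (1.000,0.633)–(2.000,0.467)
cell (1,2): code 1001 → (2.000,2.333)–(1.000,2.057)
cell (2,0): code 0010 → (2.000,0.467)–(2.585,1.000)
cell (2,1): code 0011 → (2.585,1.000)–(2.410,2.000)
cell (2,2): code 0001 → (2.410,2.000)–(2.000,2.333)
total: 8 segments, chained into 1 closed loop(s), length Σ = 5.985103

segments=8 loops=1 length=5.985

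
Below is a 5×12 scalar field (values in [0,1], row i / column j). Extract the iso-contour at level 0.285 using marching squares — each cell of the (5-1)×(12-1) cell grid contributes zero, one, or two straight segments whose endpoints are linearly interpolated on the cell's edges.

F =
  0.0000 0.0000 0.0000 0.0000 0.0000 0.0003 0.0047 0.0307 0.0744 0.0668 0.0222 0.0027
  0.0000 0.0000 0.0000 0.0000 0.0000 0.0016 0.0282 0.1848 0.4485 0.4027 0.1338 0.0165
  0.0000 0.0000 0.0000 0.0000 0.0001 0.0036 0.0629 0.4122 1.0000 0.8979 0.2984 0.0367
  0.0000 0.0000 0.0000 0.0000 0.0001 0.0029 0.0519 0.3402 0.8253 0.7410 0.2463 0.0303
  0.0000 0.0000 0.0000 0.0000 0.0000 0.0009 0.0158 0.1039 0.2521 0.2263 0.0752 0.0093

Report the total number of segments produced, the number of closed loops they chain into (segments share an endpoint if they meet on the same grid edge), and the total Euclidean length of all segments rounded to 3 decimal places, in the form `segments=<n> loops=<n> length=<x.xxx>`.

segments=14 loops=1 length=10.577

cell (0,7): code 0100 → (0.563,8.000)–(1.000,7.380)
cell (0,8): code 1100 → (0.650,9.000)–(0.563,8.000)
cell (0,9): code 1000 → (1.000,9.438)–(0.650,9.000)
cell (1,6): code 0100 → (1.441,7.000)–(2.000,6.636)
cell (1,7): code 1110 → (1.000,7.380)–(1.441,7.000)
cell (1,9): code 1101 → (1.919,10.000)–(1.000,9.438)
cell (1,10): code 1000 → (2.000,10.051)–(1.919,10.000)
cell (2,6): code 0110 → (2.000,6.636)–(3.000,6.809)
cell (2,9): code 1011 → (3.000,9.922)–(2.257,10.000)
cell (2,10): code 0001 → (2.257,10.000)–(2.000,10.051)
cell (3,6): code 0010 → (3.000,6.809)–(3.234,7.000)
cell (3,7): code 0011 → (3.234,7.000)–(3.943,8.000)
cell (3,8): code 0011 → (3.943,8.000)–(3.886,9.000)
cell (3,9): code 0001 → (3.886,9.000)–(3.000,9.922)
total: 14 segments, chained into 1 closed loop(s), length Σ = 10.577457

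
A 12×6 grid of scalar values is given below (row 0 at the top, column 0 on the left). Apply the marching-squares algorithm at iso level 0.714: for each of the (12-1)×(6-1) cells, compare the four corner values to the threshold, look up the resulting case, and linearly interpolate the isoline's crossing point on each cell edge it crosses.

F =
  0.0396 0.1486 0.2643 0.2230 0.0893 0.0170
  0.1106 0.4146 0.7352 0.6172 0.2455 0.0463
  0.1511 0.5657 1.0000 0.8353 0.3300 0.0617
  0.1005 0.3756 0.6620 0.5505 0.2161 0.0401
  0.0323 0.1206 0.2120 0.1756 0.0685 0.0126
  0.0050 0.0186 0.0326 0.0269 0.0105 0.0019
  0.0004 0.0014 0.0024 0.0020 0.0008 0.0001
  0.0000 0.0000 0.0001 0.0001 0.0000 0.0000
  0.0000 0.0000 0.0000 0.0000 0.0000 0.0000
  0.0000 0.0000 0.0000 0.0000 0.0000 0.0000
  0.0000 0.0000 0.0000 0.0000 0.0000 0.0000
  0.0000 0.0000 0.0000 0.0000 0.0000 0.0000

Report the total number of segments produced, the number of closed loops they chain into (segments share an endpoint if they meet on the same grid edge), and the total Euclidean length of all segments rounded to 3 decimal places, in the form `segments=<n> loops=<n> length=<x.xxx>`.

segments=8 loops=1 length=5.612

cell (0,1): code 0100 → (0.955,2.000)–(1.000,1.934)
cell (0,2): code 1000 → (1.000,2.180)–(0.955,2.000)
cell (1,1): code 0110 → (1.000,1.934)–(2.000,1.341)
cell (1,2): code 1101 → (1.444,3.000)–(1.000,2.180)
cell (1,3): code 1000 → (2.000,3.240)–(1.444,3.000)
cell (2,1): code 0010 → (2.000,1.341)–(2.846,2.000)
cell (2,2): code 0011 → (2.846,2.000)–(2.426,3.000)
cell (2,3): code 0001 → (2.426,3.000)–(2.000,3.240)
total: 8 segments, chained into 1 closed loop(s), length Σ = 5.611815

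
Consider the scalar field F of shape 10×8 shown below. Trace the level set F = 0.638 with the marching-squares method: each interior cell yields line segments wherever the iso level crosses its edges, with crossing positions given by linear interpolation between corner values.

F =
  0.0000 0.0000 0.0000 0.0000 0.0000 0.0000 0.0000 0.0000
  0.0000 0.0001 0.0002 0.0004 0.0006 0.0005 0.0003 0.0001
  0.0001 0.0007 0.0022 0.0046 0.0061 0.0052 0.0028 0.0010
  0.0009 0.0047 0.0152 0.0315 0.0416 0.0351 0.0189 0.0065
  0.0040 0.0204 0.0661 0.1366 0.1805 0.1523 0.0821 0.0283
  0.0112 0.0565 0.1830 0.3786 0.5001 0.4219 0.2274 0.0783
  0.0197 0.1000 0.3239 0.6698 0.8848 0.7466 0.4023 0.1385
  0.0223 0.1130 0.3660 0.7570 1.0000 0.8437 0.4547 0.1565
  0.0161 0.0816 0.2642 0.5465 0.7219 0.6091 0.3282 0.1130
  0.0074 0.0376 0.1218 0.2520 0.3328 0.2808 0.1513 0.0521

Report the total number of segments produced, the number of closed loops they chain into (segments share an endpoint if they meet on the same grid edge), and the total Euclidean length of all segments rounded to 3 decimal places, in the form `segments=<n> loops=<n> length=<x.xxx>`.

cell (5,2): code 0100 → (5.891,3.000)–(6.000,2.908)
cell (5,3): code 1100 → (5.358,4.000)–(5.891,3.000)
cell (5,4): code 1100 → (5.666,5.000)–(5.358,4.000)
cell (5,5): code 1000 → (6.000,5.315)–(5.666,5.000)
cell (6,2): code 0110 → (6.000,2.908)–(7.000,2.696)
cell (6,5): code 1001 → (7.000,5.529)–(6.000,5.315)
cell (7,2): code 0010 → (7.000,2.696)–(7.565,3.000)
cell (7,3): code 0111 → (7.565,3.000)–(8.000,3.522)
cell (7,4): code 1011 → (8.000,4.744)–(7.877,5.000)
cell (7,5): code 0001 → (7.877,5.000)–(7.000,5.529)
cell (8,3): code 0010 → (8.000,3.522)–(8.216,4.000)
cell (8,4): code 0001 → (8.216,4.000)–(8.000,4.744)
total: 12 segments, chained into 1 closed loop(s), length Σ = 8.754638

segments=12 loops=1 length=8.755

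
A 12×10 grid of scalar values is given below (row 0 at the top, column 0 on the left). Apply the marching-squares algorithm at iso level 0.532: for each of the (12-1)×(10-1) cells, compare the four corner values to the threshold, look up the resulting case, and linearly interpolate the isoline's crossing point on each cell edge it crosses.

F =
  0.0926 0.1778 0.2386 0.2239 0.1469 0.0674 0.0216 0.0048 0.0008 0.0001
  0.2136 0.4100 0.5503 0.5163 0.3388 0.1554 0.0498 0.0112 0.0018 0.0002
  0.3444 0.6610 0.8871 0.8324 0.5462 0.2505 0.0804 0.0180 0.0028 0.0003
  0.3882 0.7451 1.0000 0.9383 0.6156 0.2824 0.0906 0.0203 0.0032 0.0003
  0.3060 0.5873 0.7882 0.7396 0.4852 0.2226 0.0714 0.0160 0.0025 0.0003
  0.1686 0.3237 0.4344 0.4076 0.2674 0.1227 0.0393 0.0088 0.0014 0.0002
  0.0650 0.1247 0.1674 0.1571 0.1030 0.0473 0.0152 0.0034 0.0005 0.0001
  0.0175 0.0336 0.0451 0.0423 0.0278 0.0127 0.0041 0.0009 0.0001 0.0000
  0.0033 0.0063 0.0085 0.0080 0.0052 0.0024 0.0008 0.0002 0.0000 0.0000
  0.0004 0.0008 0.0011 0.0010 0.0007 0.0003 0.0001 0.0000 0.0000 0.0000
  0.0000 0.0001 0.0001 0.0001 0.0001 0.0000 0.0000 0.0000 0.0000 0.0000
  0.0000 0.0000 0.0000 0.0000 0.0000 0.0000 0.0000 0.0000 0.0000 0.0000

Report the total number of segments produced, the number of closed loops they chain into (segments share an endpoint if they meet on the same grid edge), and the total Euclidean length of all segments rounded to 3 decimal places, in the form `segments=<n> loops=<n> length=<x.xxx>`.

segments=16 loops=1 length=11.870

cell (0,1): code 0100 → (0.941,2.000)–(1.000,1.870)
cell (0,2): code 1000 → (1.000,2.538)–(0.941,2.000)
cell (1,0): code 0100 → (1.486,1.000)–(2.000,0.593)
cell (1,1): code 1110 → (1.000,1.870)–(1.486,1.000)
cell (1,2): code 1101 → (1.050,3.000)–(1.000,2.538)
cell (1,3): code 1100 → (1.932,4.000)–(1.050,3.000)
cell (1,4): code 1000 → (2.000,4.048)–(1.932,4.000)
cell (2,0): code 0110 → (2.000,0.593)–(3.000,0.403)
cell (2,4): code 1001 → (3.000,4.251)–(2.000,4.048)
cell (3,0): code 0110 → (3.000,0.403)–(4.000,0.803)
cell (3,3): code 1011 → (4.000,3.816)–(3.641,4.000)
cell (3,4): code 0001 → (3.641,4.000)–(3.000,4.251)
cell (4,0): code 0010 → (4.000,0.803)–(4.210,1.000)
cell (4,1): code 0011 → (4.210,1.000)–(4.724,2.000)
cell (4,2): code 0011 → (4.724,2.000)–(4.625,3.000)
cell (4,3): code 0001 → (4.625,3.000)–(4.000,3.816)
total: 16 segments, chained into 1 closed loop(s), length Σ = 11.870002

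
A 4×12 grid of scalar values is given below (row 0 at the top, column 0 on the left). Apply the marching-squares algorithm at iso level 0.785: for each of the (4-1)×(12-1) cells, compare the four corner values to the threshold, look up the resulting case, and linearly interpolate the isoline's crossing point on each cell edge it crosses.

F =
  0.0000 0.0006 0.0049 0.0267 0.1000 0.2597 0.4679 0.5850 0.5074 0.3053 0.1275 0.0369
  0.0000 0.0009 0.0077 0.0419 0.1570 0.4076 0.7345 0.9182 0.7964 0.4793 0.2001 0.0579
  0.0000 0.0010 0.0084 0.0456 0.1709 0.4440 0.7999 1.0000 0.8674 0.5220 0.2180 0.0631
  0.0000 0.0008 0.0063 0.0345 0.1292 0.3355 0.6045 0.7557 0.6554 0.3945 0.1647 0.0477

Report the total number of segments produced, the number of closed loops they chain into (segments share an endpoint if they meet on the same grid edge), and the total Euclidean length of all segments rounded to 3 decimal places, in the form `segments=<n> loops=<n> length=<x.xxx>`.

cell (0,6): code 0100 → (0.600,7.000)–(1.000,6.275)
cell (0,7): code 1100 → (0.961,8.000)–(0.600,7.000)
cell (0,8): code 1000 → (1.000,8.036)–(0.961,8.000)
cell (1,5): code 0100 → (1.772,6.000)–(2.000,5.958)
cell (1,6): code 1110 → (1.000,6.275)–(1.772,6.000)
cell (1,8): code 1001 → (2.000,8.239)–(1.000,8.036)
cell (2,5): code 0010 → (2.000,5.958)–(2.076,6.000)
cell (2,6): code 0011 → (2.076,6.000)–(2.880,7.000)
cell (2,7): code 0011 → (2.880,7.000)–(2.389,8.000)
cell (2,8): code 0001 → (2.389,8.000)–(2.000,8.239)
total: 10 segments, chained into 1 closed loop(s), length Σ = 6.956168

segments=10 loops=1 length=6.956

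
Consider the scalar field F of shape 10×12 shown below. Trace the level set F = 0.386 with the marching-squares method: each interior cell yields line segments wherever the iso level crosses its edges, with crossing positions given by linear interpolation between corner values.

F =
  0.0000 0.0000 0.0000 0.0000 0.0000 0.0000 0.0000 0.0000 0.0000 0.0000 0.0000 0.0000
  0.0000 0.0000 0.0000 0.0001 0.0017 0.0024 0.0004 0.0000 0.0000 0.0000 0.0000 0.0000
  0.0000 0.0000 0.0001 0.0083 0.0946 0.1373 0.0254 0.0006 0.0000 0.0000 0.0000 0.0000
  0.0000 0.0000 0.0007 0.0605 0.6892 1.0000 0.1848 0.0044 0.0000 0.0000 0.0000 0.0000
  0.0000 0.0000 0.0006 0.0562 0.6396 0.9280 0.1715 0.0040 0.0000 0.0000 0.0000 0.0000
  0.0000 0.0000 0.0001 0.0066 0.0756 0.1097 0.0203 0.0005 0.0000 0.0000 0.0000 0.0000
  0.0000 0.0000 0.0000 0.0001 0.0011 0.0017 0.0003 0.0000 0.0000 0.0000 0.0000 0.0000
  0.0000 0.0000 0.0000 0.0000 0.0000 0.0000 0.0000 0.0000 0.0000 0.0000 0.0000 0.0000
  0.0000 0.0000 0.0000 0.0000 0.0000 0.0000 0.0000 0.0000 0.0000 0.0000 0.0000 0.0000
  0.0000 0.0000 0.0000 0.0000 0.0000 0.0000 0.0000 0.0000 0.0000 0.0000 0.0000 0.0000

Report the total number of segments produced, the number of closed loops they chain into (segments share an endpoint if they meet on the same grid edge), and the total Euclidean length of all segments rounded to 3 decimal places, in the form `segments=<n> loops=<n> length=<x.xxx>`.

cell (2,3): code 0100 → (2.490,4.000)–(3.000,3.518)
cell (2,4): code 1100 → (2.288,5.000)–(2.490,4.000)
cell (2,5): code 1000 → (3.000,5.753)–(2.288,5.000)
cell (3,3): code 0110 → (3.000,3.518)–(4.000,3.565)
cell (3,5): code 1001 → (4.000,5.716)–(3.000,5.753)
cell (4,3): code 0010 → (4.000,3.565)–(4.450,4.000)
cell (4,4): code 0011 → (4.450,4.000)–(4.662,5.000)
cell (4,5): code 0001 → (4.662,5.000)–(4.000,5.716)
total: 8 segments, chained into 1 closed loop(s), length Σ = 7.383576

segments=8 loops=1 length=7.384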